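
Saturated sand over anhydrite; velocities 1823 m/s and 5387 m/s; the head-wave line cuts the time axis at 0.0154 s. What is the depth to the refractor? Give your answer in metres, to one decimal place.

θ_c = arcsin(1823/5387) = 19.78°; cos θ_c = 0.9410.
tᵢ = 2h cos θ_c/V₁ ⇒ h = tᵢ·V₁/(2 cos θ_c) = 0.0154·1823/(2·0.9410) = 14.92 m.

14.9 m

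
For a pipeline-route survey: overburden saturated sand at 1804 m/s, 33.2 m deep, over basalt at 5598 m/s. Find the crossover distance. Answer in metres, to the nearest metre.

θ_c = arcsin(1804/5598) = 18.80°, so cos θ_c = 0.9467 and tᵢ = 2h cos θ_c/V₁ = 0.0348 s.
At crossover x/V₁ = x/V₂ + tᵢ ⇒ x = tᵢ/(1/V₁ − 1/V₂) = 0.03484/(5.5432e-04 − 1.7864e-04) = 92.75 m.

93 m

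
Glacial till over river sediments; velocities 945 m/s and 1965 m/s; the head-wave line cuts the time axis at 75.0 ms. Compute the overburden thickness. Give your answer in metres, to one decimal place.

θ_c = arcsin(945/1965) = 28.75°; cos θ_c = 0.8768.
tᵢ = 2h cos θ_c/V₁ ⇒ h = tᵢ·V₁/(2 cos θ_c) = 0.075·945/(2·0.8768) = 40.42 m.

40.4 m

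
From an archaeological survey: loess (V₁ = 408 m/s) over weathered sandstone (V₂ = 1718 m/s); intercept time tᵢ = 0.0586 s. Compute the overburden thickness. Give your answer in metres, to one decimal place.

θ_c = arcsin(408/1718) = 13.74°; cos θ_c = 0.9714.
tᵢ = 2h cos θ_c/V₁ ⇒ h = tᵢ·V₁/(2 cos θ_c) = 0.0586·408/(2·0.9714) = 12.31 m.

12.3 m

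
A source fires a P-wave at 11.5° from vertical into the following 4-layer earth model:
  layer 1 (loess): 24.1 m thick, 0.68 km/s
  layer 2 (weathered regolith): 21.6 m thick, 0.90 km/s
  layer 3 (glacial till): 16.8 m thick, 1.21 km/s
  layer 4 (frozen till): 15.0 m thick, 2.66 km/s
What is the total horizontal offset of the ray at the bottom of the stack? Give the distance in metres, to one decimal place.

Apply Snell's law at each interface; in layer i the horizontal offset is hᵢ·tan θᵢ.
Layer 1: θ = 11.50°; offset = 24.1·tan 11.50° = 4.903 m.
Layer 2: sin θ = 0.90·sin 11.5°/0.68 = 0.2639, θ = 15.30°; offset = 21.6·tan 15.30° = 5.909 m.
Layer 3: sin θ = 1.21·sin 11.5°/0.68 = 0.3548, θ = 20.78°; offset = 16.8·tan 20.78° = 6.375 m.
Layer 4: sin θ = 2.66·sin 11.5°/0.68 = 0.7799, θ = 51.25°; offset = 15.0·tan 51.25° = 18.689 m.
Σ offsets = 35.876 m.

35.9 m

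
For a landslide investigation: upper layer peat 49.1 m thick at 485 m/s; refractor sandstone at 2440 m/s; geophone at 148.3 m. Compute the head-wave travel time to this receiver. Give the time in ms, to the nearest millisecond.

t = x/V₂ + 2h·√(V₂²−V₁²)/(V₁V₂).
√(V₂²−V₁²) = √(2440²−485²) = 2391.3 m/s; delay term = 2·49.1·2391.3/(485·2440) = 0.19843 s.
t = 148.3/2440 + 0.19843 = 0.25921 s.

259 ms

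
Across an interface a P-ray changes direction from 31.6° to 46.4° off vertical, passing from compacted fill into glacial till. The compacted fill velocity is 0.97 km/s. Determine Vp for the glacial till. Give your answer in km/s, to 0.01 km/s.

1.34 km/s

sin 31.6° = 0.5240; sin 46.4° = 0.7242.
V₂ = V₁·(sin θ₂/sin θ₁) = 0.97·(0.7242/0.5240) = 1.34 km/s.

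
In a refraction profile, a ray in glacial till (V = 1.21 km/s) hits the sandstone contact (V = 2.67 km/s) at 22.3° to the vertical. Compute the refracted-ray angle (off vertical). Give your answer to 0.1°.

sin θ₁/V₁ = sin θ₂/V₂ ⇒ sin θ₂ = 2.67·sin 22.3°/1.21 = 2.67·0.3795/1.21 = 0.8373.
θ₂ = sin⁻¹(0.8373) = 56.86° (from vertical).

56.9°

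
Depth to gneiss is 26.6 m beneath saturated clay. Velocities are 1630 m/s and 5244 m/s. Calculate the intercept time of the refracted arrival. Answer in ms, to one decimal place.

31.0 ms

θ_c = arcsin(V₁/V₂) = arcsin(1630/5244) = 18.11°; cos θ_c = 0.9505.
tᵢ = 2h·cos θ_c / V₁ = 2·26.6·0.9505 / 1630 = 0.03102 s.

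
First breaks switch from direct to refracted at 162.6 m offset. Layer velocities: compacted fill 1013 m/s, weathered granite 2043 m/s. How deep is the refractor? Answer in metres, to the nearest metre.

47 m

h = (x_cross/2)·√((V₂−V₁)/(V₂+V₁)).
(V₂−V₁)/(V₂+V₁) = (2043−1013)/(2043+1013) = 0.3370; √ = 0.5806.
h = (162.6/2)·0.5806 = 47.20 m.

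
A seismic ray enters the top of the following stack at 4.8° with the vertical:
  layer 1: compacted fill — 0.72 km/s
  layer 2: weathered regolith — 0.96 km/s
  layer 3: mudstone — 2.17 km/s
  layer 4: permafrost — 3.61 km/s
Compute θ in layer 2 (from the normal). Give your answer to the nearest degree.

Snell's law across each interface conserves sin θ / V, so sin θ_2 = V_2·sin θ₁/V₁.
sin θ_2 = 0.96 × sin 4.8° / 0.72 = 0.1116.
θ_2 = 6.41° from the vertical.

6°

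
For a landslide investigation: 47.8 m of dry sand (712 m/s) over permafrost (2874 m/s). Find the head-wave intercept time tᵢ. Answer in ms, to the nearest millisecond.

130 ms

θ_c = arcsin(V₁/V₂) = arcsin(712/2874) = 14.34°; cos θ_c = 0.9688.
tᵢ = 2h·cos θ_c / V₁ = 2·47.8·0.9688 / 712 = 0.13008 s.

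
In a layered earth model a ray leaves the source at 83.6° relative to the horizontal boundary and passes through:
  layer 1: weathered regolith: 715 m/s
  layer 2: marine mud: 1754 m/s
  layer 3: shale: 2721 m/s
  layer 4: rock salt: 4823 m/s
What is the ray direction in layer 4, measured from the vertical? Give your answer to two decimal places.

From the normal: θ₁ = 90° − 83.6° = 6.4°.
Snell's law across each interface conserves sin θ / V, so sin θ_4 = V_4·sin θ₁/V₁.
sin θ_4 = 4823 × sin 6.4° / 715 = 0.7519.
θ_4 = 48.76° from the vertical.

48.76°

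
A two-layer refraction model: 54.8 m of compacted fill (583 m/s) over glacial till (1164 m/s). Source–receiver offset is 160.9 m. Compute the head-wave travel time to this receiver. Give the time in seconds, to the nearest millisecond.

θ_c = arcsin(V₁/V₂) = arcsin(583/1164) = 30.06°, cos θ_c = 0.8655.
Intercept time tᵢ = 2h cos θ_c / V₁ = 2·54.8·0.8655/583 = 0.16271 s.
t = x/V₂ + tᵢ = 160.9/1164 + 0.16271 = 0.30094 s.

0.301 s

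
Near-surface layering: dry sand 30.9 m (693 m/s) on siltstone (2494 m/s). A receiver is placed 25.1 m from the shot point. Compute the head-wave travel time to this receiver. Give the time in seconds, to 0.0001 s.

0.0957 s

θ_c = arcsin(V₁/V₂) = arcsin(693/2494) = 16.13°, cos θ_c = 0.9606.
Intercept time tᵢ = 2h cos θ_c / V₁ = 2·30.9·0.9606/693 = 0.08567 s.
t = x/V₂ + tᵢ = 25.1/2494 + 0.08567 = 0.09573 s.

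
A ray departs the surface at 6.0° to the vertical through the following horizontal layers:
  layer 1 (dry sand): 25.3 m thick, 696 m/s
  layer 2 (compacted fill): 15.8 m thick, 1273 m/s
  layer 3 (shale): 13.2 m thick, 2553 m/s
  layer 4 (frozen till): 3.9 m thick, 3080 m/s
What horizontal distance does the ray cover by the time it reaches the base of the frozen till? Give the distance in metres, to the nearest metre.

Apply Snell's law at each interface; in layer i the horizontal offset is hᵢ·tan θᵢ.
Layer 1: θ = 6.00°; offset = 25.3·tan 6.00° = 2.659 m.
Layer 2: sin θ = 1273·sin 6.0°/696 = 0.1912, θ = 11.02°; offset = 15.8·tan 11.02° = 3.077 m.
Layer 3: sin θ = 2553·sin 6.0°/696 = 0.3834, θ = 22.55°; offset = 13.2·tan 22.55° = 5.480 m.
Layer 4: sin θ = 3080·sin 6.0°/696 = 0.4626, θ = 27.55°; offset = 3.9·tan 27.55° = 2.035 m.
Total horizontal offset = 13.251 m.

13 m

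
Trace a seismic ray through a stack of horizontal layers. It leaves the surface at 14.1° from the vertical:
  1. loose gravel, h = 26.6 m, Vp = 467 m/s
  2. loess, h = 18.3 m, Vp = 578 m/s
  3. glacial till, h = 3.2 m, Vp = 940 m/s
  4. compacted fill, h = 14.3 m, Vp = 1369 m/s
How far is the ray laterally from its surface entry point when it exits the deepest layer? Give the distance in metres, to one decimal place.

Apply Snell's law at each interface; in layer i the horizontal offset is hᵢ·tan θᵢ.
Layer 1: θ = 14.10°; offset = 26.6·tan 14.10° = 6.681 m.
Layer 2: sin θ = 578·sin 14.1°/467 = 0.3015, θ = 17.55°; offset = 18.3·tan 17.55° = 5.787 m.
Layer 3: sin θ = 940·sin 14.1°/467 = 0.4904, θ = 29.36°; offset = 3.2·tan 29.36° = 1.800 m.
Layer 4: sin θ = 1369·sin 14.1°/467 = 0.7142, θ = 45.57°; offset = 14.3·tan 45.57° = 14.589 m.
Σ offsets = 28.858 m.

28.9 m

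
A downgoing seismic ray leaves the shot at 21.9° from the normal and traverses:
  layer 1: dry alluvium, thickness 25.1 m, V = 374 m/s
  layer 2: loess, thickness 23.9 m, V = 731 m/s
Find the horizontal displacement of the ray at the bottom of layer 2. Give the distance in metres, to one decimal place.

Ray parameter p = sin 21.9° / 374 m/s = 9.9729e-04 s/m.
Layer 1: θ = 21.90°; offset = 25.1·tan 21.90° = 10.090 m.
Layer 2: sin θ = p·731 = 0.7290 → θ = 46.80°; offset = 23.9·tan 46.80° = 25.455 m.
Total horizontal offset = 35.545 m.

35.5 m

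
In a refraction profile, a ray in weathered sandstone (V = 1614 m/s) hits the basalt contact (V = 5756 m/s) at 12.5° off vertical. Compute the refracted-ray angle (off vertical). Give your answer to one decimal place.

sin θ₁/V₁ = sin θ₂/V₂ ⇒ sin θ₂ = 5756·sin 12.5°/1614 = 5756·0.2164/1614 = 0.7719.
θ₂ = arcsin 0.7719 = 50.52° from the normal.

50.5°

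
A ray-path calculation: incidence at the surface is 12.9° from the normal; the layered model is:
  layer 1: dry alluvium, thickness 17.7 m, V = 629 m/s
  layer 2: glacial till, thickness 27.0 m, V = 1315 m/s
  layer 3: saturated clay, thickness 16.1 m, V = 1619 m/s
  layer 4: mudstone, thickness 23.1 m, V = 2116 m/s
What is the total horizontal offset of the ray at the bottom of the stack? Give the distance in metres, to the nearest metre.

56 m

Apply Snell's law at each interface; in layer i the horizontal offset is hᵢ·tan θᵢ.
Layer 1: θ = 12.90°; offset = 17.7·tan 12.90° = 4.054 m.
Layer 2: sin θ = 1315·sin 12.9°/629 = 0.4667, θ = 27.82°; offset = 27.0·tan 27.82° = 14.249 m.
Layer 3: sin θ = 1619·sin 12.9°/629 = 0.5746, θ = 35.07°; offset = 16.1·tan 35.07° = 11.304 m.
Layer 4: sin θ = 2116·sin 12.9°/629 = 0.7510, θ = 48.68°; offset = 23.1·tan 48.68° = 26.275 m.
Σ offsets = 55.882 m.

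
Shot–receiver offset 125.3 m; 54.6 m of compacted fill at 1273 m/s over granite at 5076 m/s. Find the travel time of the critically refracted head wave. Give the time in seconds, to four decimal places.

0.1077 s

t = x/V₂ + 2h·√(V₂²−V₁²)/(V₁V₂).
√(V₂²−V₁²) = √(5076²−1273²) = 4913.8 m/s; delay term = 2·54.6·4913.8/(1273·5076) = 0.08304 s.
t = 125.3/5076 + 0.08304 = 0.10773 s.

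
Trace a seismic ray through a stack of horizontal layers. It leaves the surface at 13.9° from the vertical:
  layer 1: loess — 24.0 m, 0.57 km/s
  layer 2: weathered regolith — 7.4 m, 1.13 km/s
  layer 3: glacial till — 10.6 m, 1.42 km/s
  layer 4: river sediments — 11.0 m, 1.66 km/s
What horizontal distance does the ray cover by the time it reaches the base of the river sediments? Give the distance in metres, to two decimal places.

28.64 m

Apply Snell's law at each interface; in layer i the horizontal offset is hᵢ·tan θᵢ.
Layer 1: θ = 13.90°; offset = 24.0·tan 13.90° = 5.9394 m.
Layer 2: sin θ = 1.13·sin 13.9°/0.57 = 0.4762, θ = 28.44°; offset = 7.4·tan 28.44° = 4.0079 m.
Layer 3: sin θ = 1.42·sin 13.9°/0.57 = 0.5985, θ = 36.76°; offset = 10.6·tan 36.76° = 7.9182 m.
Layer 4: sin θ = 1.66·sin 13.9°/0.57 = 0.6996, θ = 44.40°; offset = 11.0·tan 44.40° = 10.7704 m.
Total horizontal offset = 28.6360 m.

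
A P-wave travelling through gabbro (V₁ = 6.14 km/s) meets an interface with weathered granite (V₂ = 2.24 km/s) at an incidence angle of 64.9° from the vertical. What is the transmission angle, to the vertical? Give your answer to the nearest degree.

19°

Snell's law: sin θ₂ = (V₂/V₁)·sin θ₁ = (2.24/6.14)·sin 64.9° = 0.3304.
θ₂ = arcsin 0.3304 = 19.29° from the normal.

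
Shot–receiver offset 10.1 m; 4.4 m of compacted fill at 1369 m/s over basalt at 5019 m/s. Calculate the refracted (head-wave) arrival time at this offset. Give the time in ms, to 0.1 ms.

t = x/V₂ + 2h·√(V₂²−V₁²)/(V₁V₂).
√(V₂²−V₁²) = √(5019²−1369²) = 4828.7 m/s; delay term = 2·4.4·4828.7/(1369·5019) = 0.00618 s.
t = 10.1/5019 + 0.00618 = 0.00820 s.

8.2 ms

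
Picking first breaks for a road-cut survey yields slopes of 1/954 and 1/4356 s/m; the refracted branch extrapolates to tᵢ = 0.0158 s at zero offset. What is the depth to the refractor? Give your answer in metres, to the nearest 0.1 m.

7.7 m

h = tᵢ·V₁·V₂ / (2·√(V₂²−V₁²)).
√(V₂²−V₁²) = √(4356² − 954²) = 4250.2 m/s.
h = 0.0158 s × 954 × 4356 / (2 × 4250.2) = 7.72 m.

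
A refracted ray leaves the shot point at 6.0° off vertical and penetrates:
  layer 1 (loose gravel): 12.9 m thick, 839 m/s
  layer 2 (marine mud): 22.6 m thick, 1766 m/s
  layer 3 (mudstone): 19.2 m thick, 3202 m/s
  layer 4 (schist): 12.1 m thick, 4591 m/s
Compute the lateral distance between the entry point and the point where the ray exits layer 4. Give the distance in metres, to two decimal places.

Ray parameter p = sin 6.0° / 839 m/s = 1.2459e-04 s/m.
Layer 1: θ = 6.00°; offset = 12.9·tan 6.00° = 1.3558 m.
Layer 2: sin θ = p·1766 = 0.2200 → θ = 12.71°; offset = 22.6·tan 12.71° = 5.0974 m.
Layer 3: sin θ = p·3202 = 0.3989 → θ = 23.51°; offset = 19.2·tan 23.51° = 8.3528 m.
Layer 4: sin θ = p·4591 = 0.5720 → θ = 34.89°; offset = 12.1·tan 34.89° = 8.4374 m.
Σ offsets = 23.2435 m.

23.24 m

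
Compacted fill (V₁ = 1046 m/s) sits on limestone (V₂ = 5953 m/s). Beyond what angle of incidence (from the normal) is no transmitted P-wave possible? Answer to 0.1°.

Critical incidence: sin θ_c = V₁/V₂ = 1046/5953 = 0.1757.
θ_c = arcsin 0.1757 = 10.12°.

10.1°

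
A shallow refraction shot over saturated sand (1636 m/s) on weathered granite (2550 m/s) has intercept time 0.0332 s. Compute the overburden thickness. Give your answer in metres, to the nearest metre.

35 m

h = tᵢ·V₁·V₂ / (2·√(V₂²−V₁²)).
√(V₂²−V₁²) = √(2550² − 1636²) = 1956.0 m/s.
h = 0.0332 s × 1636 × 2550 / (2 × 1956.0) = 35.40 m.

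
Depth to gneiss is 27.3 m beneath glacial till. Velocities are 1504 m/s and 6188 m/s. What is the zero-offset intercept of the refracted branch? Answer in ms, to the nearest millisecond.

θ_c = arcsin(V₁/V₂) = arcsin(1504/6188) = 14.07°; cos θ_c = 0.9700.
tᵢ = 2h·cos θ_c / V₁ = 2·27.3·0.9700 / 1504 = 0.03521 s.

35 ms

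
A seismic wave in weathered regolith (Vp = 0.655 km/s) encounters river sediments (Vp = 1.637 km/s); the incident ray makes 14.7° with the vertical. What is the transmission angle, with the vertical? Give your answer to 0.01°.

39.36°

Snell's law: sin θ₂ = (V₂/V₁)·sin θ₁ = (1.637/0.655)·sin 14.7° = 0.6342.
θ₂ = arcsin 0.6342 = 39.36° from the normal.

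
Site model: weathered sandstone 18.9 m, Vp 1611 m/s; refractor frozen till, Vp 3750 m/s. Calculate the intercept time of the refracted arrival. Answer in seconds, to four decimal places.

0.0212 s

tᵢ = 2h·√(V₂²−V₁²)/(V₁V₂).
√(V₂²−V₁²) = √(3750²−1611²) = 3386.3 m/s.
tᵢ = 2·18.9·3386.3/(1611·3750) = 0.02119 s.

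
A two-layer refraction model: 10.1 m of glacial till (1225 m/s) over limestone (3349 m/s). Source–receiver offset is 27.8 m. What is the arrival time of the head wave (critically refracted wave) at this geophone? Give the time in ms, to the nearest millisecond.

θ_c = arcsin(V₁/V₂) = arcsin(1225/3349) = 21.46°, cos θ_c = 0.9307.
Intercept time tᵢ = 2h cos θ_c / V₁ = 2·10.1·0.9307/1225 = 0.01535 s.
t = x/V₂ + tᵢ = 27.8/3349 + 0.01535 = 0.02365 s.

24 ms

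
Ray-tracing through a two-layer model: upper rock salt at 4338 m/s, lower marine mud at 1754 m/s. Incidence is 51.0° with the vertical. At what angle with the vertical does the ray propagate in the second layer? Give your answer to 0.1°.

18.3°

Snell's law: sin θ₂ = (V₂/V₁)·sin θ₁ = (1754/4338)·sin 51.0° = 0.3142.
θ₂ = arcsin 0.3142 = 18.31° from the normal.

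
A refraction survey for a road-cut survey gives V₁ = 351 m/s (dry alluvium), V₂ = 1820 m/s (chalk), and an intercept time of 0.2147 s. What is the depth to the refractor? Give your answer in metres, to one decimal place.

h = tᵢ·V₁·V₂ / (2·√(V₂²−V₁²)).
√(V₂²−V₁²) = √(1820² − 351²) = 1785.8 m/s.
h = 0.2147 s × 351 × 1820 / (2 × 1785.8) = 38.40 m.

38.4 m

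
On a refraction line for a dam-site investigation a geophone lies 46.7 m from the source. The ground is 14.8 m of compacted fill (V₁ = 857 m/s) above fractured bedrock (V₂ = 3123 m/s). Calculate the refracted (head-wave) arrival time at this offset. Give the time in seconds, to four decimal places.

t = x/V₂ + 2h·√(V₂²−V₁²)/(V₁V₂).
√(V₂²−V₁²) = √(3123²−857²) = 3003.1 m/s; delay term = 2·14.8·3003.1/(857·3123) = 0.03321 s.
t = 46.7/3123 + 0.03321 = 0.04817 s.

0.0482 s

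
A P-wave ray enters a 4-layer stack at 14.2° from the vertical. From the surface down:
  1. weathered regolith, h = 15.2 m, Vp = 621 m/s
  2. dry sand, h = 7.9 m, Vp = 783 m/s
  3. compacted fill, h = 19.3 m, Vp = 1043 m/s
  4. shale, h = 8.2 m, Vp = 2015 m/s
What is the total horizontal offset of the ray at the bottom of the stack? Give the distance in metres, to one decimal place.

25.9 m

p = sin θ₁/V₁ = sin 14.2°/621 = 3.9502e-04 s/m is conserved through the stack.
Layer 1: θ = 14.20°; offset = 15.2·tan 14.20° = 3.846 m.
Layer 2: sin θ = p·783 = 0.3093 → θ = 18.02°; offset = 7.9·tan 18.02° = 2.569 m.
Layer 3: sin θ = p·1043 = 0.4120 → θ = 24.33°; offset = 19.3·tan 24.33° = 8.727 m.
Layer 4: sin θ = p·2015 = 0.7960 → θ = 52.75°; offset = 8.2·tan 52.75° = 10.782 m.
Summing the layer offsets gives 25.925 m.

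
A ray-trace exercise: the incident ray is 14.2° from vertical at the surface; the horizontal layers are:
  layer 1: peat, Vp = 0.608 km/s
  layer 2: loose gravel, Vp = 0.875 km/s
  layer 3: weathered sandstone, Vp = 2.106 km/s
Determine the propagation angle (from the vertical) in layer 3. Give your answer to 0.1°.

58.2°

Snell's law across each interface conserves sin θ / V, so sin θ_3 = V_3·sin θ₁/V₁.
sin θ_3 = 2.106 × sin 14.2° / 0.608 = 0.8497.
θ_3 = arcsin 0.8497 = 58.18°.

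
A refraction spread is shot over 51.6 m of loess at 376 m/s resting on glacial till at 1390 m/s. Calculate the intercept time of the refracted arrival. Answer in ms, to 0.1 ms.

264.2 ms

tᵢ = 2h·√(V₂²−V₁²)/(V₁V₂).
√(V₂²−V₁²) = √(1390²−376²) = 1338.2 m/s.
tᵢ = 2·51.6·1338.2/(376·1390) = 0.26424 s.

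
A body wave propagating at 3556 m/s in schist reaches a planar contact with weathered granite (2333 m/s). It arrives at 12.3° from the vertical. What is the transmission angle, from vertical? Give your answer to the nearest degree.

Snell's law: sin θ₂ = (V₂/V₁)·sin θ₁ = (2333/3556)·sin 12.3° = 0.1398.
θ₂ = sin⁻¹(0.1398) = 8.03° (from vertical).

8°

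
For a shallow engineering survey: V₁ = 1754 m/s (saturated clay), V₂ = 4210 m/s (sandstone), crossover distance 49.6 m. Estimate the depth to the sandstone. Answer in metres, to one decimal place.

h = (x_cross/2)·√((V₂−V₁)/(V₂+V₁)).
(V₂−V₁)/(V₂+V₁) = (4210−1754)/(4210+1754) = 0.4118; √ = 0.6417.
h = (49.6/2)·0.6417 = 15.91 m.

15.9 m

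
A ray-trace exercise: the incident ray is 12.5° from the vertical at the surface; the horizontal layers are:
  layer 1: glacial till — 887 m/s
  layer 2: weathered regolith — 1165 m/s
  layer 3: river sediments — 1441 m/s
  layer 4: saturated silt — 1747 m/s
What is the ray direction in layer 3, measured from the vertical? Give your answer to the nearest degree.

21°

Snell's law across each interface conserves sin θ / V, so sin θ_3 = V_3·sin θ₁/V₁.
sin θ_3 = 1441 × sin 12.5° / 887 = 0.3516.
θ_3 = 20.59° from the vertical.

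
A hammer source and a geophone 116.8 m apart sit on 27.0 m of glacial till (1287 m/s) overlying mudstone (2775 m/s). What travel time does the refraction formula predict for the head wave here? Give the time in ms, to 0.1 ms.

79.3 ms

θ_c = arcsin(V₁/V₂) = arcsin(1287/2775) = 27.63°, cos θ_c = 0.8859.
Intercept time tᵢ = 2h cos θ_c / V₁ = 2·27.0·0.8859/1287 = 0.03717 s.
t = x/V₂ + tᵢ = 116.8/2775 + 0.03717 = 0.07926 s.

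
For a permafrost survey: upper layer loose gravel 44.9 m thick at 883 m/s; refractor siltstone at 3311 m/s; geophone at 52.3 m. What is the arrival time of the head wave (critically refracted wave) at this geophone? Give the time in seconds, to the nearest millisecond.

θ_c = arcsin(V₁/V₂) = arcsin(883/3311) = 15.47°, cos θ_c = 0.9638.
Intercept time tᵢ = 2h cos θ_c / V₁ = 2·44.9·0.9638/883 = 0.09802 s.
t = x/V₂ + tᵢ = 52.3/3311 + 0.09802 = 0.11381 s.

0.114 s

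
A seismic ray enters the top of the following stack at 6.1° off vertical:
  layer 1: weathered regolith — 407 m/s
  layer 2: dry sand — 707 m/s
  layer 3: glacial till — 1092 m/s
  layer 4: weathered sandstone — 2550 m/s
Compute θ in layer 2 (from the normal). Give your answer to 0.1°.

10.6°

Ray parameter p = sin 6.1° / 407 = 2.6109e-04 s/m.
sin θ_2 = p·V_2 = 2.6109e-04 × 707 = 0.1846.
θ_2 = arcsin 0.1846 = 10.64°.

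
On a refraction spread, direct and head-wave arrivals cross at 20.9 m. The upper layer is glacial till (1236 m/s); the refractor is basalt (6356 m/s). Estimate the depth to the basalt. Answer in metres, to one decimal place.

8.6 m

h = (x_cross/2)·√((V₂−V₁)/(V₂+V₁)).
(V₂−V₁)/(V₂+V₁) = (6356−1236)/(6356+1236) = 0.6744; √ = 0.8212.
h = (20.9/2)·0.8212 = 8.58 m.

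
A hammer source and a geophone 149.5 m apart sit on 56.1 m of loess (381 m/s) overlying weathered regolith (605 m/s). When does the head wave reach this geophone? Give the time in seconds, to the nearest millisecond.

0.476 s

t = x/V₂ + 2h·√(V₂²−V₁²)/(V₁V₂).
√(V₂²−V₁²) = √(605²−381²) = 470.0 m/s; delay term = 2·56.1·470.0/(381·605) = 0.22876 s.
t = 149.5/605 + 0.22876 = 0.47586 s.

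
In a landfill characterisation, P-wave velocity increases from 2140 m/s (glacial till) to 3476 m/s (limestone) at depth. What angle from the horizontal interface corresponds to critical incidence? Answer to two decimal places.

52.00°

Critical incidence: sin θ_c = V₁/V₂ = 2140/3476 = 0.6157.
θ_c = arcsin 0.6157 = 38.00°.
Measured from the interface: 90° − 38.00° = 52.00°.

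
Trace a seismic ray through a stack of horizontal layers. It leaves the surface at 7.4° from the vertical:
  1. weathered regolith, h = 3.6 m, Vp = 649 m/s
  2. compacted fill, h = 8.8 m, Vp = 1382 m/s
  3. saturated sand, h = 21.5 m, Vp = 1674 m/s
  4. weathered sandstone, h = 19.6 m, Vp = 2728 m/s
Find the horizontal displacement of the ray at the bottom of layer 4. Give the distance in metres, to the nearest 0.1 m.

23.2 m

p = sin θ₁/V₁ = sin 7.4°/649 = 1.9845e-04 s/m is conserved through the stack.
Layer 1: θ = 7.40°; offset = 3.6·tan 7.40° = 0.468 m.
Layer 2: sin θ = p·1382 = 0.2743 → θ = 15.92°; offset = 8.8·tan 15.92° = 2.510 m.
Layer 3: sin θ = p·1674 = 0.3322 → θ = 19.40°; offset = 21.5·tan 19.40° = 7.573 m.
Layer 4: sin θ = p·2728 = 0.5414 → θ = 32.78°; offset = 19.6·tan 32.78° = 12.620 m.
Total horizontal offset = 23.170 m.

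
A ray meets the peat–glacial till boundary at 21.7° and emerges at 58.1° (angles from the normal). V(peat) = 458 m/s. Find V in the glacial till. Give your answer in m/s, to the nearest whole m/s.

1052 m/s

Snell's law: sin 21.7°/V₁ = sin 58.1°/V₂.
V₂ = V₁·sin 58.1°/sin 21.7° = 458 × 2.2961 = 1051.61 m/s.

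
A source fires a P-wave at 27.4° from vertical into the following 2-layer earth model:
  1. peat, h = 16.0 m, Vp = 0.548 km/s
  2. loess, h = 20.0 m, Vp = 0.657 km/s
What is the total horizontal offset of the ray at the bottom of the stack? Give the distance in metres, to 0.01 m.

21.52 m

Apply Snell's law at each interface; in layer i the horizontal offset is hᵢ·tan θᵢ.
Layer 1: θ = 27.40°; offset = 16.0·tan 27.40° = 8.2936 m.
Layer 2: sin θ = 0.657·sin 27.4°/0.548 = 0.5517, θ = 33.49°; offset = 20.0·tan 33.49° = 13.2308 m.
Total horizontal offset = 21.5244 m.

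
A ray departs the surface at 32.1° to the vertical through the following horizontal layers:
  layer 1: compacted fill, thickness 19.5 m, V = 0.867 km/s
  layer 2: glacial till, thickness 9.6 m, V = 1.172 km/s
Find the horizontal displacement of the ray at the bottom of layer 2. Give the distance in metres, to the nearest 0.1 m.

22.1 m

p = sin θ₁/V₁ = sin 32.1°/0.867 = 6.1292e-01 s/km is conserved through the stack.
Layer 1: θ = 32.10°; offset = 19.5·tan 32.10° = 12.232 m.
Layer 2: sin θ = p·1.172 = 0.7183 → θ = 45.92°; offset = 9.6·tan 45.92° = 9.912 m.
Total horizontal offset = 22.145 m.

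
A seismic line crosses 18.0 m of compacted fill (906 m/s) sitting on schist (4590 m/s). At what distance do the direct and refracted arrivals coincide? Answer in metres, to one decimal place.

x_cross = 2h·√((V₂+V₁)/(V₂−V₁)).
(V₂+V₁)/(V₂−V₁) = (4590+906)/(4590−906) = 1.4919; √ = 1.2214.
x_cross = 2·18.0·1.2214 = 43.97 m.

44.0 m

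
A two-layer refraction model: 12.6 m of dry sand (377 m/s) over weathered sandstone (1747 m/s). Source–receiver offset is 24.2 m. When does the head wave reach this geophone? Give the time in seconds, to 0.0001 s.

θ_c = arcsin(V₁/V₂) = arcsin(377/1747) = 12.46°, cos θ_c = 0.9764.
Intercept time tᵢ = 2h cos θ_c / V₁ = 2·12.6·0.9764/377 = 0.06527 s.
t = x/V₂ + tᵢ = 24.2/1747 + 0.06527 = 0.07912 s.

0.0791 s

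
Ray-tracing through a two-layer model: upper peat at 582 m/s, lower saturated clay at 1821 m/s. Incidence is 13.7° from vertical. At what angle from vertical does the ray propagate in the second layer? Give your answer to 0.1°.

47.8°

sin θ₁/V₁ = sin θ₂/V₂ ⇒ sin θ₂ = 1821·sin 13.7°/582 = 1821·0.2368/582 = 0.7410.
θ₂ = arcsin 0.7410 = 47.82° from the normal.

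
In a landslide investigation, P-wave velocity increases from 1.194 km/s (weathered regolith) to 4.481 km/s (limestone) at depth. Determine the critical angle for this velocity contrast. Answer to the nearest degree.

At critical incidence the refracted ray runs along the interface (θ₂ = 90°), so sin θ_c = V₁/V₂.
θ_c = arcsin(1.194/4.481) = arcsin 0.2665 = 15.45°.

15°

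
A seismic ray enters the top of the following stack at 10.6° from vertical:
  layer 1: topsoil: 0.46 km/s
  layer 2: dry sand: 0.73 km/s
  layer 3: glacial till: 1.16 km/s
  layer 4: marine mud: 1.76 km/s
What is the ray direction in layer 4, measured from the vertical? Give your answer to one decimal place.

Snell's law across each interface conserves sin θ / V, so sin θ_4 = V_4·sin θ₁/V₁.
sin θ_4 = 1.76 × sin 10.6° / 0.46 = 0.7038.
θ_4 = arcsin 0.7038 = 44.73°.

44.7°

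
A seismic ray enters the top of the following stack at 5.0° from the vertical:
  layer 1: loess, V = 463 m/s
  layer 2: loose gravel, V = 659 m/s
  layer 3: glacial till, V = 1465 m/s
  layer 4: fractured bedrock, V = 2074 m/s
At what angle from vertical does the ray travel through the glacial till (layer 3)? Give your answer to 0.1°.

16.0°

Ray parameter p = sin 5.0° / 463 = 1.8824e-04 s/m.
sin θ_3 = p·V_3 = 1.8824e-04 × 1465 = 0.2758.
θ_3 = arcsin 0.2758 = 16.01°.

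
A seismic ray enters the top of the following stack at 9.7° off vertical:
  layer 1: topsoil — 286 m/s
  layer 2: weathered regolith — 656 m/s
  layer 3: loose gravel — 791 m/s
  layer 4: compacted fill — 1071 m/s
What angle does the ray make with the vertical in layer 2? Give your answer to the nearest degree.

23°

Ray parameter p = sin 9.7° / 286 = 5.8912e-04 s/m.
sin θ_2 = p·V_2 = 5.8912e-04 × 656 = 0.3865.
θ_2 = 22.73° from the vertical.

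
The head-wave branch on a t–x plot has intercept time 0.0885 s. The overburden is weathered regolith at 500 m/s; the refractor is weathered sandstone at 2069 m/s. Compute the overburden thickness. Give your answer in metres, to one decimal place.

h = tᵢ·V₁·V₂ / (2·√(V₂²−V₁²)).
√(V₂²−V₁²) = √(2069² − 500²) = 2007.7 m/s.
h = 0.0885 s × 500 × 2069 / (2 × 2007.7) = 22.80 m.

22.8 m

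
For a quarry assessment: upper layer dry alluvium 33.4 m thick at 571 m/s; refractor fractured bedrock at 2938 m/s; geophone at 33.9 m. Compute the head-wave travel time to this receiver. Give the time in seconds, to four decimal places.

0.1263 s

t = x/V₂ + 2h·√(V₂²−V₁²)/(V₁V₂).
√(V₂²−V₁²) = √(2938²−571²) = 2882.0 m/s; delay term = 2·33.4·2882.0/(571·2938) = 0.11476 s.
t = 33.9/2938 + 0.11476 = 0.12630 s.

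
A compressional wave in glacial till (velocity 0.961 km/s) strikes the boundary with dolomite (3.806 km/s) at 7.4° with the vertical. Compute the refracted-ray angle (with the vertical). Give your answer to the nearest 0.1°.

30.7°

Snell's law: sin θ₂ = (V₂/V₁)·sin θ₁ = (3.806/0.961)·sin 7.4° = 0.5101.
θ₂ = sin⁻¹(0.5101) = 30.67° (from vertical).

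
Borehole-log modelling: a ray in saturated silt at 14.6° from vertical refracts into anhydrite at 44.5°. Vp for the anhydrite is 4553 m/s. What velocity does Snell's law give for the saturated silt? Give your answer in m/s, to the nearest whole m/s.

1637 m/s

sin 14.6° = 0.2521; sin 44.5° = 0.7009.
V₁ = V₂·(sin θ₁/sin θ₂) = 4553·(0.2521/0.7009) = 1637.40 m/s.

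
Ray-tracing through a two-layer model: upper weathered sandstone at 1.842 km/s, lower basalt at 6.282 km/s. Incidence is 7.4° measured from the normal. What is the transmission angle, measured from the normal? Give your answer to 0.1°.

26.1°

Snell's law: sin θ₂ = (V₂/V₁)·sin θ₁ = (6.282/1.842)·sin 7.4° = 0.4392.
θ₂ = sin⁻¹(0.4392) = 26.06° (from vertical).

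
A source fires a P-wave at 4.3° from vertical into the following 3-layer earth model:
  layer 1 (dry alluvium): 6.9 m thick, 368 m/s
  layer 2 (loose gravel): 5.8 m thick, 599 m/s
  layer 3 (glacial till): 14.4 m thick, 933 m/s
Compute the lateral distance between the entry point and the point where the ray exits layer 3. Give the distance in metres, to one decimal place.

4.0 m

Ray parameter p = sin 4.3° / 368 m/s = 2.0375e-04 s/m.
Layer 1: θ = 4.30°; offset = 6.9·tan 4.30° = 0.519 m.
Layer 2: sin θ = p·599 = 0.1220 → θ = 7.01°; offset = 5.8·tan 7.01° = 0.713 m.
Layer 3: sin θ = p·933 = 0.1901 → θ = 10.96°; offset = 14.4·tan 10.96° = 2.788 m.
Summing the layer offsets gives 4.020 m.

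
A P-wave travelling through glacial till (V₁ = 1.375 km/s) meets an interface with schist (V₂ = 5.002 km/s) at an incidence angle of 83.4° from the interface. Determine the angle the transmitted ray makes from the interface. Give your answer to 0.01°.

Angle from the normal: 90° − 83.4° = 6.6°.
Snell's law: sin θ₂ = (V₂/V₁)·sin θ₁ = (5.002/1.375)·sin 6.6° = 0.4181.
θ₂ = sin⁻¹(0.4181) = 24.72° (from vertical).
From the interface: 90° − 24.72° = 65.28°.

65.28°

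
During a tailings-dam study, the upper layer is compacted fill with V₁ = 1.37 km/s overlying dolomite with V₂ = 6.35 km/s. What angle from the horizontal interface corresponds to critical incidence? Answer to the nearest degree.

78°

Critical incidence: sin θ_c = V₁/V₂ = 1.37/6.35 = 0.2157.
θ_c = arcsin 0.2157 = 12.46°.
Measured from the interface: 90° − 12.46° = 77.54°.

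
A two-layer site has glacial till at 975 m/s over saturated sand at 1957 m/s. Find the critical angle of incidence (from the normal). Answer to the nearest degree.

30°

Critical incidence: sin θ_c = V₁/V₂ = 975/1957 = 0.4982.
θ_c = arcsin 0.4982 = 29.88°.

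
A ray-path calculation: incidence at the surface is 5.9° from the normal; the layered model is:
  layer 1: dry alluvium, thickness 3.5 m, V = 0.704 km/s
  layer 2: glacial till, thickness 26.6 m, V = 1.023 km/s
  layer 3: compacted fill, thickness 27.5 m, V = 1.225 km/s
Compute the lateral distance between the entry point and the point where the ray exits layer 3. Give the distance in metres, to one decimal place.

9.4 m

p = sin θ₁/V₁ = sin 5.9°/0.704 = 1.4601e-01 s/km is conserved through the stack.
Layer 1: θ = 5.90°; offset = 3.5·tan 5.90° = 0.362 m.
Layer 2: sin θ = p·1.023 = 0.1494 → θ = 8.59°; offset = 26.6·tan 8.59° = 4.018 m.
Layer 3: sin θ = p·1.225 = 0.1789 → θ = 10.30°; offset = 27.5·tan 10.30° = 4.999 m.
Total horizontal offset = 9.379 m.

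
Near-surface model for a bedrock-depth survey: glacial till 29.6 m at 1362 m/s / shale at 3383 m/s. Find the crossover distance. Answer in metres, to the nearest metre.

θ_c = arcsin(1362/3383) = 23.74°, so cos θ_c = 0.9154 and tᵢ = 2h cos θ_c/V₁ = 0.0398 s.
At crossover x/V₁ = x/V₂ + tᵢ ⇒ x = tᵢ/(1/V₁ − 1/V₂) = 0.03979/(7.3421e-04 − 2.9560e-04) = 90.71 m.

91 m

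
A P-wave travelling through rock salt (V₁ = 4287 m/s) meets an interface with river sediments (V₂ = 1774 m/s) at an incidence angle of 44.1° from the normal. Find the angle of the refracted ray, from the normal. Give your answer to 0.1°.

16.7°

sin θ₁/V₁ = sin θ₂/V₂ ⇒ sin θ₂ = 1774·sin 44.1°/4287 = 1774·0.6959/4287 = 0.2880.
θ₂ = sin⁻¹(0.2880) = 16.74° (from vertical).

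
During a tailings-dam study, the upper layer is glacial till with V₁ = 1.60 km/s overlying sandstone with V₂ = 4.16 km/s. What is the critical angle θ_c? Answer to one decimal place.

At critical incidence the refracted ray runs along the interface (θ₂ = 90°), so sin θ_c = V₁/V₂.
θ_c = arcsin(1.60/4.16) = arcsin 0.3846 = 22.62°.

22.6°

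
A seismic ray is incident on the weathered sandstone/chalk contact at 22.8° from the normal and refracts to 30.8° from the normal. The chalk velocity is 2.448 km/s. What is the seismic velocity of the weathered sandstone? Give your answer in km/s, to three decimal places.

sin 22.8° = 0.3875; sin 30.8° = 0.5120.
V₁ = V₂·(sin θ₁/sin θ₂) = 2.448·(0.3875/0.5120) = 1.853 km/s.

1.853 km/s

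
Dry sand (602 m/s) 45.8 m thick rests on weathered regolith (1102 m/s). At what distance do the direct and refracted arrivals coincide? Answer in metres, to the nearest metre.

169 m

θ_c = arcsin(602/1102) = 33.11°, so cos θ_c = 0.8376 and tᵢ = 2h cos θ_c/V₁ = 0.1274 s.
At crossover x/V₁ = x/V₂ + tᵢ ⇒ x = tᵢ/(1/V₁ − 1/V₂) = 0.12745/(1.6611e-03 − 9.0744e-04) = 169.10 m.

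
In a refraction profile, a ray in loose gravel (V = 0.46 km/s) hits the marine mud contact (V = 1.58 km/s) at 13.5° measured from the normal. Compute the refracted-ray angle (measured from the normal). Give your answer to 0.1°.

53.3°

sin θ₁/V₁ = sin θ₂/V₂ ⇒ sin θ₂ = 1.58·sin 13.5°/0.46 = 1.58·0.2334/0.46 = 0.8018.
θ₂ = arcsin 0.8018 = 53.31° from the normal.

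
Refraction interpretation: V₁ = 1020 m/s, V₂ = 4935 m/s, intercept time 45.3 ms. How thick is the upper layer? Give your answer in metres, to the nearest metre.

24 m

θ_c = arcsin(1020/4935) = 11.93°; cos θ_c = 0.9784.
tᵢ = 2h cos θ_c/V₁ ⇒ h = tᵢ·V₁/(2 cos θ_c) = 0.0453·1020/(2·0.9784) = 23.61 m.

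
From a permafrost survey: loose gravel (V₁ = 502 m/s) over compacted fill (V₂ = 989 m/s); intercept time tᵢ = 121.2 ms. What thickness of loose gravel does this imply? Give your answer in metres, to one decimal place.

35.3 m

θ_c = arcsin(502/989) = 30.50°; cos θ_c = 0.8616.
tᵢ = 2h cos θ_c/V₁ ⇒ h = tᵢ·V₁/(2 cos θ_c) = 0.1212·502/(2·0.8616) = 35.31 m.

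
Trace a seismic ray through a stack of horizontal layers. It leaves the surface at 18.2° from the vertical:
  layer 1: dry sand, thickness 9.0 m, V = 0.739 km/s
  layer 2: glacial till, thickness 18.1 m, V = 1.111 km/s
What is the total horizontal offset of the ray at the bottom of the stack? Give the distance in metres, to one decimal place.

Ray parameter p = sin 18.2° / 0.739 km/s = 4.2265e-01 s/km.
Layer 1: θ = 18.20°; offset = 9.0·tan 18.20° = 2.959 m.
Layer 2: sin θ = p·1.111 = 0.4696 → θ = 28.01°; offset = 18.1·tan 28.01° = 9.626 m.
Summing the layer offsets gives 12.585 m.

12.6 m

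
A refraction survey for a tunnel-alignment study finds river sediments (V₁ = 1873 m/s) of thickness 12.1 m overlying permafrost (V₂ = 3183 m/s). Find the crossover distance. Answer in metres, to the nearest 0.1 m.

θ_c = arcsin(1873/3183) = 36.05°, so cos θ_c = 0.8085 and tᵢ = 2h cos θ_c/V₁ = 0.0104 s.
At crossover x/V₁ = x/V₂ + tᵢ ⇒ x = tᵢ/(1/V₁ − 1/V₂) = 0.01045/(5.3390e-04 − 3.1417e-04) = 47.54 m.

47.5 m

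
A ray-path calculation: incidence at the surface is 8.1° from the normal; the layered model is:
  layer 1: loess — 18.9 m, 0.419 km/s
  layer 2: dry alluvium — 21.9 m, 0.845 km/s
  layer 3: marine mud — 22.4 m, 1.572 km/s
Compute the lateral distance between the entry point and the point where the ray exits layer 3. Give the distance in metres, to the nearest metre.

23 m

Apply Snell's law at each interface; in layer i the horizontal offset is hᵢ·tan θᵢ.
Layer 1: θ = 8.10°; offset = 18.9·tan 8.10° = 2.690 m.
Layer 2: sin θ = 0.845·sin 8.1°/0.419 = 0.2842, θ = 16.51°; offset = 21.9·tan 16.51° = 6.491 m.
Layer 3: sin θ = 1.572·sin 8.1°/0.419 = 0.5286, θ = 31.91°; offset = 22.4·tan 31.91° = 13.950 m.
Σ offsets = 23.130 m.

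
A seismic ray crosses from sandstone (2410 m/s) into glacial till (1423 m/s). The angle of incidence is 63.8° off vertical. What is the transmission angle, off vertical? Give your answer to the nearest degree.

Snell's law: sin θ₂ = (V₂/V₁)·sin θ₁ = (1423/2410)·sin 63.8° = 0.5298.
θ₂ = arcsin 0.5298 = 31.99° from the normal.

32°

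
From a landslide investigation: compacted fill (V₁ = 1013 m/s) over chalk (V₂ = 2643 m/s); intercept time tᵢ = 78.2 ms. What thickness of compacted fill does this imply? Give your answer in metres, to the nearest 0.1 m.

42.9 m

θ_c = arcsin(1013/2643) = 22.54°; cos θ_c = 0.9236.
tᵢ = 2h cos θ_c/V₁ ⇒ h = tᵢ·V₁/(2 cos θ_c) = 0.0782·1013/(2·0.9236) = 42.88 m.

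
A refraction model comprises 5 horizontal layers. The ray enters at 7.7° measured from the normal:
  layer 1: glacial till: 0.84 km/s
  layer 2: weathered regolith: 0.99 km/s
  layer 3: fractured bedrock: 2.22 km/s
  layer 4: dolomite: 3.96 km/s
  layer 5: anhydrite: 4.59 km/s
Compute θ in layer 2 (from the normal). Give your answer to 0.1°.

Ray parameter p = sin 7.7° / 0.84 = 1.5951e-01 s/km.
sin θ_2 = p·V_2 = 1.5951e-01 × 0.99 = 0.1579.
θ_2 = 9.09° from the vertical.

9.1°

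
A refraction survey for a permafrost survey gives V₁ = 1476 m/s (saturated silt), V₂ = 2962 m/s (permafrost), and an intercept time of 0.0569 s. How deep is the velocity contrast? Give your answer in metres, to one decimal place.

48.4 m

θ_c = arcsin(1476/2962) = 29.89°; cos θ_c = 0.8670.
tᵢ = 2h cos θ_c/V₁ ⇒ h = tᵢ·V₁/(2 cos θ_c) = 0.0569·1476/(2·0.8670) = 48.43 m.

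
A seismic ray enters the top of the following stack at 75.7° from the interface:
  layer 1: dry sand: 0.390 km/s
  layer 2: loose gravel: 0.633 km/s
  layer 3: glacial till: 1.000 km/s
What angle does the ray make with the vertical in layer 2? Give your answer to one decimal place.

From the normal: θ₁ = 90° − 75.7° = 14.3°.
Ray parameter p = sin 14.3° / 0.390 = 6.3333e-01 s/km.
sin θ_2 = p·V_2 = 6.3333e-01 × 0.633 = 0.4009.
θ_2 = 23.63° from the vertical.

23.6°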